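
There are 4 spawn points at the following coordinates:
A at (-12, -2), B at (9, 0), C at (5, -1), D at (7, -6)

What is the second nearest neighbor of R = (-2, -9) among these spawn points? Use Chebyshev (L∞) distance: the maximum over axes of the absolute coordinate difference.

d(R,A) = max(10, 7) = 10
d(R,B) = max(11, 9) = 11
d(R,C) = max(7, 8) = 8
d(R,D) = max(9, 3) = 9
Sorted ascending: C, D, A, … — the second-nearest is D.

D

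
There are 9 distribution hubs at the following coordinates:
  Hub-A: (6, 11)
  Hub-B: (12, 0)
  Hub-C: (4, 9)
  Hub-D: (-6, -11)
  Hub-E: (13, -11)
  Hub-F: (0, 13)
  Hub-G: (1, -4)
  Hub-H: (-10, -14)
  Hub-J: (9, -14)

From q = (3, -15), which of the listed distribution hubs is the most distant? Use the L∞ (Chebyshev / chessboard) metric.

d(q, Hub-A) = max(3, 26) = 26
d(q, Hub-B) = max(9, 15) = 15
d(q, Hub-C) = max(1, 24) = 24
d(q, Hub-D) = max(9, 4) = 9
d(q, Hub-E) = max(10, 4) = 10
d(q, Hub-F) = max(3, 28) = 28
d(q, Hub-G) = max(2, 11) = 11
d(q, Hub-H) = max(13, 1) = 13
d(q, Hub-J) = max(6, 1) = 6
The largest is to Hub-F.

Hub-F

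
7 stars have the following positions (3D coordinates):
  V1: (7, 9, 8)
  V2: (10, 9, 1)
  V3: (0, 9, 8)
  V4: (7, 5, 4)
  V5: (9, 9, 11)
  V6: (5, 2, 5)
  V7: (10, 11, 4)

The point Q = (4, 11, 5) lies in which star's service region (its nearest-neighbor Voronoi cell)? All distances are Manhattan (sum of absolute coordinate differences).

V7

d(Q,V1) = |4−7| + |11−9| + |5−8| = 3 + 2 + 3 = 8
d(Q,V2) = |4−10| + |11−9| + |5−1| = 6 + 2 + 4 = 12
d(Q,V3) = |4−0| + |11−9| + |5−8| = 4 + 2 + 3 = 9
d(Q,V4) = |4−7| + |11−5| + |5−4| = 3 + 6 + 1 = 10
d(Q,V5) = |4−9| + |11−9| + |5−11| = 5 + 2 + 6 = 13
d(Q,V6) = |4−5| + |11−2| + |5−5| = 1 + 9 + 0 = 10
d(Q,V7) = |4−10| + |11−11| + |5−4| = 6 + 0 + 1 = 7
Minimum is at V7.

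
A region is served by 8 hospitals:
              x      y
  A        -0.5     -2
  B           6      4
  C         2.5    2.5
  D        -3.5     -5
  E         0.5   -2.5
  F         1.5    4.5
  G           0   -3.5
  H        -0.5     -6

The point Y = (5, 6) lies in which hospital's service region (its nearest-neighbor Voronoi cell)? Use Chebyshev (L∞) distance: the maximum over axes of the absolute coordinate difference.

B

d(Y,A) = max(5.5, 8) = 8
d(Y,B) = max(1, 2) = 2
d(Y,C) = max(2.5, 3.5) = 3.5
d(Y,D) = max(8.5, 11) = 11
d(Y,E) = max(4.5, 8.5) = 8.5
d(Y,F) = max(3.5, 1.5) = 3.5
d(Y,G) = max(5, 9.5) = 9.5
d(Y,H) = max(5.5, 12) = 12
Minimum is at B.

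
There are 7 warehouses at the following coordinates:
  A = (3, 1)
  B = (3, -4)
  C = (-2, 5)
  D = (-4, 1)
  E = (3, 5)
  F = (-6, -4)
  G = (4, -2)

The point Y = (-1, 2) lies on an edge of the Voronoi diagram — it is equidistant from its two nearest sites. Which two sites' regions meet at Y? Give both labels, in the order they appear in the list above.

C and D

Squared distances from Y to each site:
|YA|² = 16 + 1 = 17
|YB|² = 16 + 36 = 52
|YC|² = 1 + 9 = 10
|YD|² = 9 + 1 = 10
|YE|² = 16 + 9 = 25
|YF|² = 25 + 36 = 61
|YG|² = 25 + 16 = 41
Y is equidistant from C and D (both at squared distance 10), and every other site is strictly farther — so Y lies on the C–D Voronoi edge.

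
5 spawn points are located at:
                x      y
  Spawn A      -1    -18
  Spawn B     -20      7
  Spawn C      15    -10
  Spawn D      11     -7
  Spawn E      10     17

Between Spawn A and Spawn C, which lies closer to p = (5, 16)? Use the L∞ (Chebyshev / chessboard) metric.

Spawn C

d(p, Spawn A) = max(6, 34) = 34
d(p, Spawn C) = max(10, 26) = 26
34 > 26, so Spawn C is closer.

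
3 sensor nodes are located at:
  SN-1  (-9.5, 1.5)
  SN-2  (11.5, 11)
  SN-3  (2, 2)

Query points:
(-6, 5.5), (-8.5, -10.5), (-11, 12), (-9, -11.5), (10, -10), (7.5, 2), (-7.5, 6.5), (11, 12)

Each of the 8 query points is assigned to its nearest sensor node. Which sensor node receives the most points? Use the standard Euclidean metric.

SN-1

(-6, 5.5) — d² to each: SN-1:28.25, SN-2:336.5, SN-3:76.25 → nearest is SN-1
(-8.5, -10.5) — d² to each: SN-1:145, SN-2:862.25, SN-3:266.5 → nearest is SN-1
(-11, 12) — d² to each: SN-1:112.5, SN-2:507.25, SN-3:269 → nearest is SN-1
(-9, -11.5) — d² to each: SN-1:169.25, SN-2:926.5, SN-3:303.25 → nearest is SN-1
(10, -10) — d² to each: SN-1:512.5, SN-2:443.25, SN-3:208 → nearest is SN-3
(7.5, 2) — d² to each: SN-1:289.25, SN-2:97, SN-3:30.25 → nearest is SN-3
(-7.5, 6.5) — d² to each: SN-1:29, SN-2:381.25, SN-3:110.5 → nearest is SN-1
(11, 12) — d² to each: SN-1:530.5, SN-2:1.25, SN-3:181 → nearest is SN-2
Tally — SN-1:5, SN-2:1, SN-3:2. SN-1 captures the most (5).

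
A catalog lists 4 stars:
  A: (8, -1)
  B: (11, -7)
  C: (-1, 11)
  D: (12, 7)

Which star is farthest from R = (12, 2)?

C

Squared Euclidean distances:
|RA|² = (12−8)² + (2−(-1))² = 16 + 9 = 25
|RB|² = (12−11)² + (2−(-7))² = 1 + 81 = 82
|RC|² = (12−(-1))² + (2−11)² = 169 + 81 = 250
|RD|² = (12−12)² + (2−7)² = 0 + 25 = 25
The largest is to C.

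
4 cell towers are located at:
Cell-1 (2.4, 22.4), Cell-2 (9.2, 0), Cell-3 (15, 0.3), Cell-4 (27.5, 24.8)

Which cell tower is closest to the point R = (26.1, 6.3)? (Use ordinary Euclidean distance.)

Compare squared distances (the ordering matches that of the actual distances):
d²(R, Cell-1) = (26.1−2.4)² + (6.3−22.4)² = 561.69 + 259.21 = 820.9
d²(R, Cell-2) = (26.1−9.2)² + (6.3−0)² = 285.61 + 39.69 = 325.3
d²(R, Cell-3) = (26.1−15)² + (6.3−0.3)² = 123.21 + 36 = 159.21
d²(R, Cell-4) = (26.1−27.5)² + (6.3−24.8)² = 1.96 + 342.25 = 344.21
Minimum is at Cell-3.

Cell-3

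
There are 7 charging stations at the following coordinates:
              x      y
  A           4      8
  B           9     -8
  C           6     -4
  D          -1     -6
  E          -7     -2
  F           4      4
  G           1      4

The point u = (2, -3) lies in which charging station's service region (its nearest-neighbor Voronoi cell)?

Squared Euclidean distances:
|uA|² = 4 + 121 = 125
|uB|² = 49 + 25 = 74
|uC|² = 16 + 1 = 17
|uD|² = 9 + 9 = 18
|uE|² = 81 + 1 = 82
|uF|² = 4 + 49 = 53
|uG|² = 1 + 49 = 50
Minimum is at C.

C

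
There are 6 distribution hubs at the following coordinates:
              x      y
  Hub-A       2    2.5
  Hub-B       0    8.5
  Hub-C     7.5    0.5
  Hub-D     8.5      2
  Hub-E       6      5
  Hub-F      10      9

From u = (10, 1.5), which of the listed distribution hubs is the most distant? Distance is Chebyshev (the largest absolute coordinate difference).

d(u, Hub-A) = max(8, 1) = 8
d(u, Hub-B) = max(10, 7) = 10
d(u, Hub-C) = max(2.5, 1) = 2.5
d(u, Hub-D) = max(1.5, 0.5) = 1.5
d(u, Hub-E) = max(4, 3.5) = 4
d(u, Hub-F) = max(0, 7.5) = 7.5
The largest is to Hub-B.

Hub-B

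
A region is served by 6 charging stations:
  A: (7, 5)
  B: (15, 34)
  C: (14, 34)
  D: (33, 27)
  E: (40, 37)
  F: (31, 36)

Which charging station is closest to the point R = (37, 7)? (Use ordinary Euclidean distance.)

Squared Euclidean distances:
|RA|² = (37−7)² + (7−5)² = 900 + 4 = 904
|RB|² = (37−15)² + (7−34)² = 484 + 729 = 1213
|RC|² = (37−14)² + (7−34)² = 529 + 729 = 1258
|RD|² = (37−33)² + (7−27)² = 16 + 400 = 416
|RE|² = (37−40)² + (7−37)² = 9 + 900 = 909
|RF|² = (37−31)² + (7−36)² = 36 + 841 = 877
The smallest is to D, so R lies in the Voronoi region of D.

D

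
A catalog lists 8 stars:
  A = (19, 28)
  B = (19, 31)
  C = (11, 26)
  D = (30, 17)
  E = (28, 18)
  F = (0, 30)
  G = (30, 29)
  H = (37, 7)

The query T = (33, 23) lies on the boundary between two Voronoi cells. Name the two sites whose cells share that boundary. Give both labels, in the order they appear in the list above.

Squared distances from T to each site:
|TA|² = 196 + 25 = 221
|TB|² = 196 + 64 = 260
|TC|² = 484 + 9 = 493
|TD|² = 9 + 36 = 45
|TE|² = 25 + 25 = 50
|TF|² = 1089 + 49 = 1138
|TG|² = 9 + 36 = 45
|TH|² = 16 + 256 = 272
T is equidistant from D and G (both at squared distance 45), and every other site is strictly farther — so T lies on the D–G Voronoi edge.

D and G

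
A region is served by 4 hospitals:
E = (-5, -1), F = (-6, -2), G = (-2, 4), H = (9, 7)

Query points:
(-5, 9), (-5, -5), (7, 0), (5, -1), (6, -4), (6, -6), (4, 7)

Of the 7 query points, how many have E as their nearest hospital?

(-5, 9) — d² to each: E:100, F:122, G:34, H:200 → nearest is G
(-5, -5) — d² to each: E:16, F:10, G:90, H:340 → nearest is F
(7, 0) — d² to each: E:145, F:173, G:97, H:53 → nearest is H
(5, -1) — d² to each: E:100, F:122, G:74, H:80 → nearest is G
(6, -4) — d² to each: E:130, F:148, G:128, H:130 → nearest is G
(6, -6) — d² to each: E:146, F:160, G:164, H:178 → nearest is E
(4, 7) — d² to each: E:145, F:181, G:45, H:25 → nearest is H
1 of the 7 points has E as nearest.

1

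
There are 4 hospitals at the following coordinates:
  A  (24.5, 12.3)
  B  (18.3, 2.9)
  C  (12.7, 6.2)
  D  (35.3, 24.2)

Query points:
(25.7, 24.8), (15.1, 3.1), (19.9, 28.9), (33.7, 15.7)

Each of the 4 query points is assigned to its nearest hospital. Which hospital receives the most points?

(25.7, 24.8) — d² to each: A:157.69, B:534.37, C:514.96, D:92.52 → nearest is D
(15.1, 3.1) — d² to each: A:173, B:10.28, C:15.37, D:853.25 → nearest is B
(19.9, 28.9) — d² to each: A:296.72, B:678.56, C:567.13, D:259.25 → nearest is D
(33.7, 15.7) — d² to each: A:96.2, B:401, C:531.25, D:74.81 → nearest is D
Tally — B:1, D:3. D captures the most (3).

D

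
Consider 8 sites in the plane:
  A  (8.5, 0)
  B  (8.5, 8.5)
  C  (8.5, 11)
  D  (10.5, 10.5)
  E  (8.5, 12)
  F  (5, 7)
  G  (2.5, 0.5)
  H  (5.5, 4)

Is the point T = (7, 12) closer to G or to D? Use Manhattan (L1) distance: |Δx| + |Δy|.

d(T,G) = |7−2.5| + |12−0.5| = 4.5 + 11.5 = 16
d(T,D) = |7−10.5| + |12−10.5| = 3.5 + 1.5 = 5
16 > 5, so D is closer.

D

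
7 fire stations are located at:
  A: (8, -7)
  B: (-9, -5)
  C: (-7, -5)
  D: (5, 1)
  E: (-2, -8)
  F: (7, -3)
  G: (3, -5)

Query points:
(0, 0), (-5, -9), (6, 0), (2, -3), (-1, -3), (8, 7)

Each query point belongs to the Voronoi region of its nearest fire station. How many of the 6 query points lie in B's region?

(0, 0) — d² to each: A:113, B:106, C:74, D:26, E:68, F:58, G:34 → nearest is D
(-5, -9) — d² to each: A:173, B:32, C:20, D:200, E:10, F:180, G:80 → nearest is E
(6, 0) — d² to each: A:53, B:250, C:194, D:2, E:128, F:10, G:34 → nearest is D
(2, -3) — d² to each: A:52, B:125, C:85, D:25, E:41, F:25, G:5 → nearest is G
(-1, -3) — d² to each: A:97, B:68, C:40, D:52, E:26, F:64, G:20 → nearest is G
(8, 7) — d² to each: A:196, B:433, C:369, D:45, E:325, F:101, G:169 → nearest is D
0 of the 6 points have B as nearest.

0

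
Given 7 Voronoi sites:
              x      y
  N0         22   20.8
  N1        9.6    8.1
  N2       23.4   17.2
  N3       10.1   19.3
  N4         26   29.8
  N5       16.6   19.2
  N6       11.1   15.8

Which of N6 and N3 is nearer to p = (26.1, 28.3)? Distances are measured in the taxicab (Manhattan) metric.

N3

d(p,N6) = |26.1−11.1| + |28.3−15.8| = 15 + 12.5 = 27.5
d(p,N3) = |26.1−10.1| + |28.3−19.3| = 16 + 9 = 25
27.5 > 25, so N3 is closer.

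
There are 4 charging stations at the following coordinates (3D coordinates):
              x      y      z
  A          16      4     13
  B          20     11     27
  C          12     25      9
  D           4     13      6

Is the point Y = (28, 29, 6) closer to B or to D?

B

Compare squared distances:
|YB|² = (28−20)² + (29−11)² + (6−27)² = 64 + 324 + 441 = 829
|YD|² = (28−4)² + (29−13)² + (6−6)² = 576 + 256 + 0 = 832
829 < 832, so B is closer.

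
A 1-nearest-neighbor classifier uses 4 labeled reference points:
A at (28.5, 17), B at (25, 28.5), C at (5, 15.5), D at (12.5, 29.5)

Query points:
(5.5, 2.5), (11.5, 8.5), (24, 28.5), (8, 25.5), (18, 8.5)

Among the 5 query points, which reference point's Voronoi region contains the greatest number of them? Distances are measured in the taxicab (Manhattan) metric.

(5.5, 2.5) — d to each: A:37.5, B:45.5, C:13.5, D:34 → nearest is C
(11.5, 8.5) — d to each: A:25.5, B:33.5, C:13.5, D:22 → nearest is C
(24, 28.5) — d to each: A:16, B:1, C:32, D:12.5 → nearest is B
(8, 25.5) — d to each: A:29, B:20, C:13, D:8.5 → nearest is D
(18, 8.5) — d to each: A:19, B:27, C:20, D:26.5 → nearest is A
Tally — A:1, B:1, C:2, D:1. C captures the most (2).

C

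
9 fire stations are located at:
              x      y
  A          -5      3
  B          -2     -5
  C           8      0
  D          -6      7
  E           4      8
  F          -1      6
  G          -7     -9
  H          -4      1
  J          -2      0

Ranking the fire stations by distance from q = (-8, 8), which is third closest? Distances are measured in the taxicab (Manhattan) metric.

d(q,A) = |-8−(-5)| + |8−3| = 3 + 5 = 8
d(q,B) = |-8−(-2)| + |8−(-5)| = 6 + 13 = 19
d(q,C) = |-8−8| + |8−0| = 16 + 8 = 24
d(q,D) = |-8−(-6)| + |8−7| = 2 + 1 = 3
d(q,E) = |-8−4| + |8−8| = 12 + 0 = 12
d(q,F) = |-8−(-1)| + |8−6| = 7 + 2 = 9
d(q,G) = |-8−(-7)| + |8−(-9)| = 1 + 17 = 18
d(q,H) = |-8−(-4)| + |8−1| = 4 + 7 = 11
d(q,J) = |-8−(-2)| + |8−0| = 6 + 8 = 14
Sorted ascending: D, A, F, H, … — the third-nearest is F.

F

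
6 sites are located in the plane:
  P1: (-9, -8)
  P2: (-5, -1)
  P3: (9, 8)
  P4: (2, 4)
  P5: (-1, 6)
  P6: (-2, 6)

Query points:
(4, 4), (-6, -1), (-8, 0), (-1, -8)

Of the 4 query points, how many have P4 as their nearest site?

1

(4, 4) — d² to each: P1:313, P2:106, P3:41, P4:4, P5:29, P6:40 → nearest is P4
(-6, -1) — d² to each: P1:58, P2:1, P3:306, P4:89, P5:74, P6:65 → nearest is P2
(-8, 0) — d² to each: P1:65, P2:10, P3:353, P4:116, P5:85, P6:72 → nearest is P2
(-1, -8) — d² to each: P1:64, P2:65, P3:356, P4:153, P5:196, P6:197 → nearest is P1
1 of the 4 points has P4 as nearest.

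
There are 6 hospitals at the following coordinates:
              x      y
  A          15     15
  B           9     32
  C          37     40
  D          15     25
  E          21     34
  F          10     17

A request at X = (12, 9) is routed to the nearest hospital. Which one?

A

Since √ is increasing, it suffices to compare squared distances:
|XA|² = (12−15)² + (9−15)² = 9 + 36 = 45
|XB|² = (12−9)² + (9−32)² = 9 + 529 = 538
|XC|² = (12−37)² + (9−40)² = 625 + 961 = 1586
|XD|² = (12−15)² + (9−25)² = 9 + 256 = 265
|XE|² = (12−21)² + (9−34)² = 81 + 625 = 706
|XF|² = (12−10)² + (9−17)² = 4 + 64 = 68
A is nearest.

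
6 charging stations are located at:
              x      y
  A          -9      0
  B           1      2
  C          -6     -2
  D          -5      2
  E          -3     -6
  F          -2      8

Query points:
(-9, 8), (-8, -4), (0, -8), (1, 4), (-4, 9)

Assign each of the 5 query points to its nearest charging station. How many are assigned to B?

1

(-9, 8) — d² to each: A:64, B:136, C:109, D:52, E:232, F:49 → nearest is F
(-8, -4) — d² to each: A:17, B:117, C:8, D:45, E:29, F:180 → nearest is C
(0, -8) — d² to each: A:145, B:101, C:72, D:125, E:13, F:260 → nearest is E
(1, 4) — d² to each: A:116, B:4, C:85, D:40, E:116, F:25 → nearest is B
(-4, 9) — d² to each: A:106, B:74, C:125, D:50, E:226, F:5 → nearest is F
1 of the 5 points has B as nearest.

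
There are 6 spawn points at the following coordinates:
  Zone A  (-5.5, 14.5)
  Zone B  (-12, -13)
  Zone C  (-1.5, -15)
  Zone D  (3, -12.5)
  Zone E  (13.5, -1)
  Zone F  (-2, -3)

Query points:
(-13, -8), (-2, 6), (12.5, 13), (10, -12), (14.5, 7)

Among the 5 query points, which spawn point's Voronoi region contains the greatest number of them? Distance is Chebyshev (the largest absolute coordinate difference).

(-13, -8) — d to each: Zone A:22.5, Zone B:5, Zone C:11.5, Zone D:16, Zone E:26.5, Zone F:11 → nearest is Zone B
(-2, 6) — d to each: Zone A:8.5, Zone B:19, Zone C:21, Zone D:18.5, Zone E:15.5, Zone F:9 → nearest is Zone A
(12.5, 13) — d to each: Zone A:18, Zone B:26, Zone C:28, Zone D:25.5, Zone E:14, Zone F:16 → nearest is Zone E
(10, -12) — d to each: Zone A:26.5, Zone B:22, Zone C:11.5, Zone D:7, Zone E:11, Zone F:12 → nearest is Zone D
(14.5, 7) — d to each: Zone A:20, Zone B:26.5, Zone C:22, Zone D:19.5, Zone E:8, Zone F:16.5 → nearest is Zone E
Tally — Zone A:1, Zone B:1, Zone D:1, Zone E:2. Zone E captures the most (2).

Zone E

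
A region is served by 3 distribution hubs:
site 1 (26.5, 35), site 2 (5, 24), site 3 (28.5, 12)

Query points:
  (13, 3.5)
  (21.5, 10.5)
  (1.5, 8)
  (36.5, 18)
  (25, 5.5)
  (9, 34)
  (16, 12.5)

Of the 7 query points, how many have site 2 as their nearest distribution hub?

(13, 3.5) — d² to each: site 1:1174.5, site 2:484.25, site 3:312.5 → nearest is site 3
(21.5, 10.5) — d² to each: site 1:625.25, site 2:454.5, site 3:51.25 → nearest is site 3
(1.5, 8) — d² to each: site 1:1354, site 2:268.25, site 3:745 → nearest is site 2
(36.5, 18) — d² to each: site 1:389, site 2:1028.25, site 3:100 → nearest is site 3
(25, 5.5) — d² to each: site 1:872.5, site 2:742.25, site 3:54.5 → nearest is site 3
(9, 34) — d² to each: site 1:307.25, site 2:116, site 3:864.25 → nearest is site 2
(16, 12.5) — d² to each: site 1:616.5, site 2:253.25, site 3:156.5 → nearest is site 3
2 of the 7 points have site 2 as nearest.

2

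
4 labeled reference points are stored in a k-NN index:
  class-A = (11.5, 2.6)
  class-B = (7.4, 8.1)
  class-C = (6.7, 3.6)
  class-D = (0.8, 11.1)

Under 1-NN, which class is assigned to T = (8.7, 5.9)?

class-B

Compare squared distances (the ordering matches that of the actual distances):
d²(T, class-A) = 7.84 + 10.89 = 18.73
d²(T, class-B) = 1.69 + 4.84 = 6.53
d²(T, class-C) = 4 + 5.29 = 9.29
d²(T, class-D) = 62.41 + 27.04 = 89.45
class-B is nearest.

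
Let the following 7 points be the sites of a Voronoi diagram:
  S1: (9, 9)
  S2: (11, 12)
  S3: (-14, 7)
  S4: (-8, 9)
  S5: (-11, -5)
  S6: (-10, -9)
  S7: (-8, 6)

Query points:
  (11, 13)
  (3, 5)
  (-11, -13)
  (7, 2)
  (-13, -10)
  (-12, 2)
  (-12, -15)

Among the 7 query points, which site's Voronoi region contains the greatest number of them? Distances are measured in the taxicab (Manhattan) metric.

S6

(11, 13) — d to each: S1:6, S2:1, S3:31, S4:23, S5:40, S6:43, S7:26 → nearest is S2
(3, 5) — d to each: S1:10, S2:15, S3:19, S4:15, S5:24, S6:27, S7:12 → nearest is S1
(-11, -13) — d to each: S1:42, S2:47, S3:23, S4:25, S5:8, S6:5, S7:22 → nearest is S6
(7, 2) — d to each: S1:9, S2:14, S3:26, S4:22, S5:25, S6:28, S7:19 → nearest is S1
(-13, -10) — d to each: S1:41, S2:46, S3:18, S4:24, S5:7, S6:4, S7:21 → nearest is S6
(-12, 2) — d to each: S1:28, S2:33, S3:7, S4:11, S5:8, S6:13, S7:8 → nearest is S3
(-12, -15) — d to each: S1:45, S2:50, S3:24, S4:28, S5:11, S6:8, S7:25 → nearest is S6
Tally — S1:2, S2:1, S3:1, S6:3. S6 captures the most (3).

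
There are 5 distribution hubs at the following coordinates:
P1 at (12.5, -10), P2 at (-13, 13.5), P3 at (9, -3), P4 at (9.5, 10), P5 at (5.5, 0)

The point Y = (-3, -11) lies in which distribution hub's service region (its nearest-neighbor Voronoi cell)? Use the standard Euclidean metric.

P5

Since √ is increasing, it suffices to compare squared distances:
|YP1|² = (-3−12.5)² + (-11−(-10))² = 240.25 + 1 = 241.25
|YP2|² = (-3−(-13))² + (-11−13.5)² = 100 + 600.25 = 700.25
|YP3|² = (-3−9)² + (-11−(-3))² = 144 + 64 = 208
|YP4|² = (-3−9.5)² + (-11−10)² = 156.25 + 441 = 597.25
|YP5|² = (-3−5.5)² + (-11−0)² = 72.25 + 121 = 193.25
The smallest is to P5, so Y lies in the Voronoi region of P5.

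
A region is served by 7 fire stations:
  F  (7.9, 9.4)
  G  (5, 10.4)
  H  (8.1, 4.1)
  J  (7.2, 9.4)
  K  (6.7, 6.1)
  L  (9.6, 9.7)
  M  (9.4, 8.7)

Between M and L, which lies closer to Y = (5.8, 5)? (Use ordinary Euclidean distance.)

M

Compare squared distances:
|YM|² = (5.8−9.4)² + (5−8.7)² = 12.96 + 13.69 = 26.65
|YL|² = (5.8−9.6)² + (5−9.7)² = 14.44 + 22.09 = 36.53
26.65 < 36.53, so M is closer.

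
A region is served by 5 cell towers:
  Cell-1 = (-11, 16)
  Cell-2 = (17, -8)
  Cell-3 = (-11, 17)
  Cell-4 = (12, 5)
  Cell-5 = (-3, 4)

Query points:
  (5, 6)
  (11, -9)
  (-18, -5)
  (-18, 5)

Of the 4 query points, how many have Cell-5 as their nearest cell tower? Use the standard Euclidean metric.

1

(5, 6) — d² to each: Cell-1:356, Cell-2:340, Cell-3:377, Cell-4:50, Cell-5:68 → nearest is Cell-4
(11, -9) — d² to each: Cell-1:1109, Cell-2:37, Cell-3:1160, Cell-4:197, Cell-5:365 → nearest is Cell-2
(-18, -5) — d² to each: Cell-1:490, Cell-2:1234, Cell-3:533, Cell-4:1000, Cell-5:306 → nearest is Cell-5
(-18, 5) — d² to each: Cell-1:170, Cell-2:1394, Cell-3:193, Cell-4:900, Cell-5:226 → nearest is Cell-1
1 of the 4 points has Cell-5 as nearest.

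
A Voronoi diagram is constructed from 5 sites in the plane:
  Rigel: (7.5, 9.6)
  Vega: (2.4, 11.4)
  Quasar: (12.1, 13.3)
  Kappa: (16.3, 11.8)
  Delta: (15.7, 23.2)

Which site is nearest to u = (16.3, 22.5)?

Compare squared distances (the ordering matches that of the actual distances):
d²(u, Rigel) = (16.3−7.5)² + (22.5−9.6)² = 77.44 + 166.41 = 243.85
d²(u, Vega) = (16.3−2.4)² + (22.5−11.4)² = 193.21 + 123.21 = 316.42
d²(u, Quasar) = (16.3−12.1)² + (22.5−13.3)² = 17.64 + 84.64 = 102.28
d²(u, Kappa) = (16.3−16.3)² + (22.5−11.8)² = 0 + 114.49 = 114.49
d²(u, Delta) = (16.3−15.7)² + (22.5−23.2)² = 0.36 + 0.49 = 0.85
Minimum is at Delta.

Delta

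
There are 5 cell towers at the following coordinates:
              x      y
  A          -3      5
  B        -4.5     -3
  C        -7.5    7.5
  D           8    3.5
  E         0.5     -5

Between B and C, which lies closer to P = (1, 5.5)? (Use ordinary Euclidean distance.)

C

Compare squared distances:
|PB|² = (1−(-4.5))² + (5.5−(-3))² = 30.25 + 72.25 = 102.5
|PC|² = (1−(-7.5))² + (5.5−7.5)² = 72.25 + 4 = 76.25
102.5 > 76.25, so C is closer.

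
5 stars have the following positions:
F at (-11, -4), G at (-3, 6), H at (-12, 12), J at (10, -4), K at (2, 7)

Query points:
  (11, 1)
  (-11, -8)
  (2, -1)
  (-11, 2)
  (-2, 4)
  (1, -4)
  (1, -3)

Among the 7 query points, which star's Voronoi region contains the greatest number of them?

J

(11, 1) — d² to each: F:509, G:221, H:650, J:26, K:117 → nearest is J
(-11, -8) — d² to each: F:16, G:260, H:401, J:457, K:394 → nearest is F
(2, -1) — d² to each: F:178, G:74, H:365, J:73, K:64 → nearest is K
(-11, 2) — d² to each: F:36, G:80, H:101, J:477, K:194 → nearest is F
(-2, 4) — d² to each: F:145, G:5, H:164, J:208, K:25 → nearest is G
(1, -4) — d² to each: F:144, G:116, H:425, J:81, K:122 → nearest is J
(1, -3) — d² to each: F:145, G:97, H:394, J:82, K:101 → nearest is J
Tally — F:2, G:1, J:3, K:1. J captures the most (3).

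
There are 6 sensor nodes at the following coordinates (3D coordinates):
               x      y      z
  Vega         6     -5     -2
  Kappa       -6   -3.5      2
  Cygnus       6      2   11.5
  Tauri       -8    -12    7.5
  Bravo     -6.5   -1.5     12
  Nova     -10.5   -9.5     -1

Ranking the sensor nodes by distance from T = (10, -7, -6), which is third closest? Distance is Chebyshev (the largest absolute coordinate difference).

Cygnus

d(T, Vega) = max(4, 2, 4) = 4
d(T, Kappa) = max(16, 3.5, 8) = 16
d(T, Cygnus) = max(4, 9, 17.5) = 17.5
d(T, Tauri) = max(18, 5, 13.5) = 18
d(T, Bravo) = max(16.5, 5.5, 18) = 18
d(T, Nova) = max(20.5, 2.5, 5) = 20.5
Sorted ascending: Vega, Kappa, Cygnus, Tauri, … — the third-nearest is Cygnus.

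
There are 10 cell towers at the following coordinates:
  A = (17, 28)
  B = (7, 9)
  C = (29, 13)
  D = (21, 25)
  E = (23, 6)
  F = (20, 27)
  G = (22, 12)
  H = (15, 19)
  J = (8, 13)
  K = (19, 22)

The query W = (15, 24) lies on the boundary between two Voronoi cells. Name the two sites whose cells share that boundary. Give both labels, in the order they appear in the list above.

Squared distances from W to each site:
|WA|² = (15−17)² + (24−28)² = 4 + 16 = 20
|WB|² = (15−7)² + (24−9)² = 64 + 225 = 289
|WC|² = (15−29)² + (24−13)² = 196 + 121 = 317
|WD|² = (15−21)² + (24−25)² = 36 + 1 = 37
|WE|² = (15−23)² + (24−6)² = 64 + 324 = 388
|WF|² = (15−20)² + (24−27)² = 25 + 9 = 34
|WG|² = (15−22)² + (24−12)² = 49 + 144 = 193
|WH|² = (15−15)² + (24−19)² = 0 + 25 = 25
|WJ|² = (15−8)² + (24−13)² = 49 + 121 = 170
|WK|² = (15−19)² + (24−22)² = 16 + 4 = 20
W is equidistant from A and K (both at squared distance 20), and every other site is strictly farther — so W lies on the A–K Voronoi edge.

A and K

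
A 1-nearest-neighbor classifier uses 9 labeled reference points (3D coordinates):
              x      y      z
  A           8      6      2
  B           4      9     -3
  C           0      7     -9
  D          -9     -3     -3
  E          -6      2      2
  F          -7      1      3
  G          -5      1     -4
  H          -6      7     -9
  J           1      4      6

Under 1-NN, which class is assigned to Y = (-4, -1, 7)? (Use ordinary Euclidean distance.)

Squared Euclidean distances:
|YA|² = 144 + 49 + 25 = 218
|YB|² = 64 + 100 + 100 = 264
|YC|² = 16 + 64 + 256 = 336
|YD|² = 25 + 4 + 100 = 129
|YE|² = 4 + 9 + 25 = 38
|YF|² = 9 + 4 + 16 = 29
|YG|² = 1 + 4 + 121 = 126
|YH|² = 4 + 64 + 256 = 324
|YJ|² = 25 + 25 + 1 = 51
F is nearest.

F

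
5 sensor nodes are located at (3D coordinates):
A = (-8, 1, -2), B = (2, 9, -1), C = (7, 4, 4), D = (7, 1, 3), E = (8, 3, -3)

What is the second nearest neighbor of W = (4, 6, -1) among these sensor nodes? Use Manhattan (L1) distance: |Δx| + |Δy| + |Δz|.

E

d(W,A) = |4−(-8)| + |6−1| + |-1−(-2)| = 12 + 5 + 1 = 18
d(W,B) = |4−2| + |6−9| + |-1−(-1)| = 2 + 3 + 0 = 5
d(W,C) = |4−7| + |6−4| + |-1−4| = 3 + 2 + 5 = 10
d(W,D) = |4−7| + |6−1| + |-1−3| = 3 + 5 + 4 = 12
d(W,E) = |4−8| + |6−3| + |-1−(-3)| = 4 + 3 + 2 = 9
Sorted ascending: B, E, C, … — the second-nearest is E.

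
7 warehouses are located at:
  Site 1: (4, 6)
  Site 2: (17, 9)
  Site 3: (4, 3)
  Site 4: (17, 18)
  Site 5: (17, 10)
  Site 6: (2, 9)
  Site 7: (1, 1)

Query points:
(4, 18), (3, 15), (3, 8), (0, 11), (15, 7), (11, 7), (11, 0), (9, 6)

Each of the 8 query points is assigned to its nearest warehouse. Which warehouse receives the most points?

(4, 18) — d² to each: Site 1:144, Site 2:250, Site 3:225, Site 4:169, Site 5:233, Site 6:85, Site 7:298 → nearest is Site 6
(3, 15) — d² to each: Site 1:82, Site 2:232, Site 3:145, Site 4:205, Site 5:221, Site 6:37, Site 7:200 → nearest is Site 6
(3, 8) — d² to each: Site 1:5, Site 2:197, Site 3:26, Site 4:296, Site 5:200, Site 6:2, Site 7:53 → nearest is Site 6
(0, 11) — d² to each: Site 1:41, Site 2:293, Site 3:80, Site 4:338, Site 5:290, Site 6:8, Site 7:101 → nearest is Site 6
(15, 7) — d² to each: Site 1:122, Site 2:8, Site 3:137, Site 4:125, Site 5:13, Site 6:173, Site 7:232 → nearest is Site 2
(11, 7) — d² to each: Site 1:50, Site 2:40, Site 3:65, Site 4:157, Site 5:45, Site 6:85, Site 7:136 → nearest is Site 2
(11, 0) — d² to each: Site 1:85, Site 2:117, Site 3:58, Site 4:360, Site 5:136, Site 6:162, Site 7:101 → nearest is Site 3
(9, 6) — d² to each: Site 1:25, Site 2:73, Site 3:34, Site 4:208, Site 5:80, Site 6:58, Site 7:89 → nearest is Site 1
Tally — Site 1:1, Site 2:2, Site 3:1, Site 6:4. Site 6 captures the most (4).

Site 6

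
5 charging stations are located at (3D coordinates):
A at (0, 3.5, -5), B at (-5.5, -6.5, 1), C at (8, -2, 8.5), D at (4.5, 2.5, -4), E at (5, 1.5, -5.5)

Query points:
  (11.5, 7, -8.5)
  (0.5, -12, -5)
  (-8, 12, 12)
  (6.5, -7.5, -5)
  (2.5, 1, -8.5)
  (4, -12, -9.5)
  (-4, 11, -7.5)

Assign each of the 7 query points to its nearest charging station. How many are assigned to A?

(11.5, 7, -8.5) — d² to each: A:156.75, B:561.5, C:382.25, D:89.5, E:81.5 → nearest is E
(0.5, -12, -5) — d² to each: A:240.5, B:102.25, C:338.5, D:227.25, E:202.75 → nearest is B
(-8, 12, 12) — d² to each: A:425.25, B:469.5, C:464.25, D:502.5, E:585.5 → nearest is A
(6.5, -7.5, -5) — d² to each: A:163.25, B:181, C:214.75, D:105, E:83.5 → nearest is E
(2.5, 1, -8.5) — d² to each: A:24.75, B:210.5, C:328.25, D:26.5, E:15.5 → nearest is E
(4, -12, -9.5) — d² to each: A:276.5, B:230.75, C:440, D:240.75, E:199.25 → nearest is E
(-4, 11, -7.5) — d² to each: A:78.5, B:380.75, C:569, D:156.75, E:175.25 → nearest is A
2 of the 7 points have A as nearest.

2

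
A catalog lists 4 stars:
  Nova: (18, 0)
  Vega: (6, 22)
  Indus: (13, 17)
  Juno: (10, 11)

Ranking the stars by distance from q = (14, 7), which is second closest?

Nova

Compare squared distances (the ordering matches that of the actual distances):
d²(q, Nova) = (14−18)² + (7−0)² = 16 + 49 = 65
d²(q, Vega) = (14−6)² + (7−22)² = 64 + 225 = 289
d²(q, Indus) = (14−13)² + (7−17)² = 1 + 100 = 101
d²(q, Juno) = (14−10)² + (7−11)² = 16 + 16 = 32
Sorted ascending: Juno, Nova, Indus, … — the second-nearest is Nova.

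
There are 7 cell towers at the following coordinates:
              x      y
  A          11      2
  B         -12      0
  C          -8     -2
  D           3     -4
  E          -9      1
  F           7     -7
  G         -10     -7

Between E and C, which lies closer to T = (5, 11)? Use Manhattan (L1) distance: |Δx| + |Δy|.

E

d(T,E) = |5−(-9)| + |11−1| = 14 + 10 = 24
d(T,C) = |5−(-8)| + |11−(-2)| = 13 + 13 = 26
24 < 26, so E is closer.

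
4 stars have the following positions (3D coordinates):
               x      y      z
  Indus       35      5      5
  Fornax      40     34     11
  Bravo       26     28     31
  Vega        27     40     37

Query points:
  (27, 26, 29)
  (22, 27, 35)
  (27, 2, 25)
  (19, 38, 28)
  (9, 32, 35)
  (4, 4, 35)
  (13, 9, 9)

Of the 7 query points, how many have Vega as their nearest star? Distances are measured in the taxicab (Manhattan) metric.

(27, 26, 29) — d to each: Indus:53, Fornax:39, Bravo:5, Vega:22 → nearest is Bravo
(22, 27, 35) — d to each: Indus:65, Fornax:49, Bravo:9, Vega:20 → nearest is Bravo
(27, 2, 25) — d to each: Indus:31, Fornax:59, Bravo:33, Vega:50 → nearest is Indus
(19, 38, 28) — d to each: Indus:72, Fornax:42, Bravo:20, Vega:19 → nearest is Vega
(9, 32, 35) — d to each: Indus:83, Fornax:57, Bravo:25, Vega:28 → nearest is Bravo
(4, 4, 35) — d to each: Indus:62, Fornax:90, Bravo:50, Vega:61 → nearest is Bravo
(13, 9, 9) — d to each: Indus:30, Fornax:54, Bravo:54, Vega:73 → nearest is Indus
1 of the 7 points has Vega as nearest.

1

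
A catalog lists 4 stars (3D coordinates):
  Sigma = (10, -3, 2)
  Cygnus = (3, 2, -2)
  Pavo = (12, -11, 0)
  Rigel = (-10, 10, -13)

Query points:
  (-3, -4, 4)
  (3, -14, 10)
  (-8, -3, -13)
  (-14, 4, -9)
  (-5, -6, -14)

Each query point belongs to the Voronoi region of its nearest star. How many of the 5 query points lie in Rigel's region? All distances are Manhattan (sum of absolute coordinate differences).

3

(-3, -4, 4) — d to each: Sigma:16, Cygnus:18, Pavo:26, Rigel:38 → nearest is Sigma
(3, -14, 10) — d to each: Sigma:26, Cygnus:28, Pavo:22, Rigel:60 → nearest is Pavo
(-8, -3, -13) — d to each: Sigma:33, Cygnus:27, Pavo:41, Rigel:15 → nearest is Rigel
(-14, 4, -9) — d to each: Sigma:42, Cygnus:26, Pavo:50, Rigel:14 → nearest is Rigel
(-5, -6, -14) — d to each: Sigma:34, Cygnus:28, Pavo:36, Rigel:22 → nearest is Rigel
3 of the 5 points have Rigel as nearest.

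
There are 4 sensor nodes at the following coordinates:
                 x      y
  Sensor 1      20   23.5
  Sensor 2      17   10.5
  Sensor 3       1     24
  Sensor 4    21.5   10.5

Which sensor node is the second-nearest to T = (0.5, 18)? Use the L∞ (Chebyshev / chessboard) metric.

Sensor 2

d(T, Sensor 1) = max(19.5, 5.5) = 19.5
d(T, Sensor 2) = max(16.5, 7.5) = 16.5
d(T, Sensor 3) = max(0.5, 6) = 6
d(T, Sensor 4) = max(21, 7.5) = 21
Sorted ascending: Sensor 3, Sensor 2, Sensor 1, … — the second-nearest is Sensor 2.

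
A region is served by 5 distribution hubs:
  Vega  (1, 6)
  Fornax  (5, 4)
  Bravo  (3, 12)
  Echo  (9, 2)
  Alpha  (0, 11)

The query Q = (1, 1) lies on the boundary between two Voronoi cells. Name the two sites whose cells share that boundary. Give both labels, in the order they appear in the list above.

Squared distances from Q to each site:
d²(Q, Vega) = (1−1)² + (1−6)² = 0 + 25 = 25
d²(Q, Fornax) = (1−5)² + (1−4)² = 16 + 9 = 25
d²(Q, Bravo) = (1−3)² + (1−12)² = 4 + 121 = 125
d²(Q, Echo) = (1−9)² + (1−2)² = 64 + 1 = 65
d²(Q, Alpha) = (1−0)² + (1−11)² = 1 + 100 = 101
Q is equidistant from Vega and Fornax (both at squared distance 25), and every other site is strictly farther — so Q lies on the Vega–Fornax Voronoi edge.

Vega and Fornax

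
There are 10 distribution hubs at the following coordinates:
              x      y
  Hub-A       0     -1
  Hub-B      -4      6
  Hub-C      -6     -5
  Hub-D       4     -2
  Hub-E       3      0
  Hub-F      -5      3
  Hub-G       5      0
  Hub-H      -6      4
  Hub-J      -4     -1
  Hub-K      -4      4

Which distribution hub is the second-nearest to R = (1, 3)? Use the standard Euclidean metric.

Compare squared distances (the ordering matches that of the actual distances):
d²(R, Hub-A) = (1−0)² + (3−(-1))² = 1 + 16 = 17
d²(R, Hub-B) = (1−(-4))² + (3−6)² = 25 + 9 = 34
d²(R, Hub-C) = (1−(-6))² + (3−(-5))² = 49 + 64 = 113
d²(R, Hub-D) = (1−4)² + (3−(-2))² = 9 + 25 = 34
d²(R, Hub-E) = (1−3)² + (3−0)² = 4 + 9 = 13
d²(R, Hub-F) = (1−(-5))² + (3−3)² = 36 + 0 = 36
d²(R, Hub-G) = (1−5)² + (3−0)² = 16 + 9 = 25
d²(R, Hub-H) = (1−(-6))² + (3−4)² = 49 + 1 = 50
d²(R, Hub-J) = (1−(-4))² + (3−(-1))² = 25 + 16 = 41
d²(R, Hub-K) = (1−(-4))² + (3−4)² = 25 + 1 = 26
Sorted ascending: Hub-E, Hub-A, Hub-G, … — the second-nearest is Hub-A.

Hub-A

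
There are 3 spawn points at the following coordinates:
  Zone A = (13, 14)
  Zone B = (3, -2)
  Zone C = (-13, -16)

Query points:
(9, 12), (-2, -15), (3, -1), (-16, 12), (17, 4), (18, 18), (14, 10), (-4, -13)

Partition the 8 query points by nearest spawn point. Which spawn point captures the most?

(9, 12) — d² to each: Zone A:20, Zone B:232, Zone C:1268 → nearest is Zone A
(-2, -15) — d² to each: Zone A:1066, Zone B:194, Zone C:122 → nearest is Zone C
(3, -1) — d² to each: Zone A:325, Zone B:1, Zone C:481 → nearest is Zone B
(-16, 12) — d² to each: Zone A:845, Zone B:557, Zone C:793 → nearest is Zone B
(17, 4) — d² to each: Zone A:116, Zone B:232, Zone C:1300 → nearest is Zone A
(18, 18) — d² to each: Zone A:41, Zone B:625, Zone C:2117 → nearest is Zone A
(14, 10) — d² to each: Zone A:17, Zone B:265, Zone C:1405 → nearest is Zone A
(-4, -13) — d² to each: Zone A:1018, Zone B:170, Zone C:90 → nearest is Zone C
Tally — Zone A:4, Zone B:2, Zone C:2. Zone A captures the most (4).

Zone A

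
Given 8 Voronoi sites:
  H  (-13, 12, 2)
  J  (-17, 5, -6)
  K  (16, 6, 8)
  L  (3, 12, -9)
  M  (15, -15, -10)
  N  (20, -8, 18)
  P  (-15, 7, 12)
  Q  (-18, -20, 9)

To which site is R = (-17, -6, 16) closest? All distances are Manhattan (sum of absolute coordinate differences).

d(R,H) = |-17−(-13)| + |-6−12| + |16−2| = 4 + 18 + 14 = 36
d(R,J) = |-17−(-17)| + |-6−5| + |16−(-6)| = 0 + 11 + 22 = 33
d(R,K) = |-17−16| + |-6−6| + |16−8| = 33 + 12 + 8 = 53
d(R,L) = |-17−3| + |-6−12| + |16−(-9)| = 20 + 18 + 25 = 63
d(R,M) = |-17−15| + |-6−(-15)| + |16−(-10)| = 32 + 9 + 26 = 67
d(R,N) = |-17−20| + |-6−(-8)| + |16−18| = 37 + 2 + 2 = 41
d(R,P) = |-17−(-15)| + |-6−7| + |16−12| = 2 + 13 + 4 = 19
d(R,Q) = |-17−(-18)| + |-6−(-20)| + |16−9| = 1 + 14 + 7 = 22
Minimum is at P.

P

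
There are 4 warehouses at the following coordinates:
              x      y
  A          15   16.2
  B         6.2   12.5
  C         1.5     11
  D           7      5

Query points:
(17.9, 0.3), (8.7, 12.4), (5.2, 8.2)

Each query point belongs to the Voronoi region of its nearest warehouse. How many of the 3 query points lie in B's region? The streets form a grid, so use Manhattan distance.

1

(17.9, 0.3) — d to each: A:18.8, B:23.9, C:27.1, D:15.6 → nearest is D
(8.7, 12.4) — d to each: A:10.1, B:2.6, C:8.6, D:9.1 → nearest is B
(5.2, 8.2) — d to each: A:17.8, B:5.3, C:6.5, D:5 → nearest is D
1 of the 3 points has B as nearest.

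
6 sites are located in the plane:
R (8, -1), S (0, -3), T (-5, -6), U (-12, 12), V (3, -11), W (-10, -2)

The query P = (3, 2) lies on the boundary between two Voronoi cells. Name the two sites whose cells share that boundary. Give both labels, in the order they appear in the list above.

R and S

Squared distances from P to each site:
|PR|² = 25 + 9 = 34
|PS|² = 9 + 25 = 34
|PT|² = 64 + 64 = 128
|PU|² = 225 + 100 = 325
|PV|² = 0 + 169 = 169
|PW|² = 169 + 16 = 185
P is equidistant from R and S (both at squared distance 34), and every other site is strictly farther — so P lies on the R–S Voronoi edge.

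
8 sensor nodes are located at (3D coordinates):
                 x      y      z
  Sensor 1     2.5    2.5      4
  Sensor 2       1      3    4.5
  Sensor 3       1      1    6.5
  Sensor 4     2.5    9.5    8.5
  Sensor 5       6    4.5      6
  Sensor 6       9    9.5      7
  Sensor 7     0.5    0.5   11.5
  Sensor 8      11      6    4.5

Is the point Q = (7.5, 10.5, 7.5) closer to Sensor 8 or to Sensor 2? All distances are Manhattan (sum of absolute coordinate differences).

d(Q, Sensor 8) = |7.5−11| + |10.5−6| + |7.5−4.5| = 3.5 + 4.5 + 3 = 11
d(Q, Sensor 2) = |7.5−1| + |10.5−3| + |7.5−4.5| = 6.5 + 7.5 + 3 = 17
11 < 17, so Sensor 8 is closer.

Sensor 8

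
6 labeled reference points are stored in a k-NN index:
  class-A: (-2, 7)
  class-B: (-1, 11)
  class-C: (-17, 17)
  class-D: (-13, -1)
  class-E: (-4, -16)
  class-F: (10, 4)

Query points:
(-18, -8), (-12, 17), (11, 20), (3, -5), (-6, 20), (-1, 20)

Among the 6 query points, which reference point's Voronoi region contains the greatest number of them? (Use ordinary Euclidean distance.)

(-18, -8) — d² to each: class-A:481, class-B:650, class-C:626, class-D:74, class-E:260, class-F:928 → nearest is class-D
(-12, 17) — d² to each: class-A:200, class-B:157, class-C:25, class-D:325, class-E:1153, class-F:653 → nearest is class-C
(11, 20) — d² to each: class-A:338, class-B:225, class-C:793, class-D:1017, class-E:1521, class-F:257 → nearest is class-B
(3, -5) — d² to each: class-A:169, class-B:272, class-C:884, class-D:272, class-E:170, class-F:130 → nearest is class-F
(-6, 20) — d² to each: class-A:185, class-B:106, class-C:130, class-D:490, class-E:1300, class-F:512 → nearest is class-B
(-1, 20) — d² to each: class-A:170, class-B:81, class-C:265, class-D:585, class-E:1305, class-F:377 → nearest is class-B
Tally — class-B:3, class-C:1, class-D:1, class-F:1. class-B captures the most (3).

class-B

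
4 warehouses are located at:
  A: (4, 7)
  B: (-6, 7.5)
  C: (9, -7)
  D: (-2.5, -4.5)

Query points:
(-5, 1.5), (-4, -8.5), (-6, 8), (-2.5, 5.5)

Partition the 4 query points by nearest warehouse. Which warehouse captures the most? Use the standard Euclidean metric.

B

(-5, 1.5) — d² to each: A:111.25, B:37, C:268.25, D:42.25 → nearest is B
(-4, -8.5) — d² to each: A:304.25, B:260, C:171.25, D:18.25 → nearest is D
(-6, 8) — d² to each: A:101, B:0.25, C:450, D:168.5 → nearest is B
(-2.5, 5.5) — d² to each: A:44.5, B:16.25, C:288.5, D:100 → nearest is B
Tally — B:3, D:1. B captures the most (3).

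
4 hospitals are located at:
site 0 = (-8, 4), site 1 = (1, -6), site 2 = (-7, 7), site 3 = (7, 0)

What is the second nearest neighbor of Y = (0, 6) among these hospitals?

site 0

Compare squared distances (the ordering matches that of the actual distances):
d²(Y, site 0) = (0−(-8))² + (6−4)² = 64 + 4 = 68
d²(Y, site 1) = (0−1)² + (6−(-6))² = 1 + 144 = 145
d²(Y, site 2) = (0−(-7))² + (6−7)² = 49 + 1 = 50
d²(Y, site 3) = (0−7)² + (6−0)² = 49 + 36 = 85
Sorted ascending: site 2, site 0, site 3, … — the second-nearest is site 0.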